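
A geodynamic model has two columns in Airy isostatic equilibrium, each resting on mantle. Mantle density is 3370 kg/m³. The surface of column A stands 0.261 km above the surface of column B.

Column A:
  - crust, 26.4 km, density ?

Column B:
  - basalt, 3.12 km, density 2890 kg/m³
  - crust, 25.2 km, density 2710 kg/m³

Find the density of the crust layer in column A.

2650 kg/m³

Take the compensation level at the base of the deeper column (depth z_c below the surface of column A) and equate Σ ρ_i t_i down to z_c; mantle fills any gap and the z_c terms cancel.
Column A: 26.4×ρ + (z_c − 26.4)×3370
Column B: 0.261×0 + 3.12×2890 + 25.2×2710 + (z_c − 0.261 − 28.32)×3370
The z_c×3370 term appears on both sides and cancels. Collect the known terms of each column as K = Σ(ρt)_known − 3370 × (depth of known layers): K_A = 0 − 3370×26.4 = −88968; K_B = 77308.8 − 3370×(0.261 + 28.32) = −19009.17.
Balance: K_A + 26.4×ρ = K_B, so ρ = (K_B − K_A)/26.4 = 69958.8/26.4 = 2650 kg/m³.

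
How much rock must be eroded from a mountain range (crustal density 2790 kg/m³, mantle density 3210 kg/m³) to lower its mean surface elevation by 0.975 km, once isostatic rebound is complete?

Net drop Δ = e − u = e − e ρ_c/ρ_m = e (ρ_m − ρ_c)/ρ_m.
e = Δ ρ_m/(ρ_m − ρ_c) = 0.975 km × 3210/420 = 7.45 km.

7.45 km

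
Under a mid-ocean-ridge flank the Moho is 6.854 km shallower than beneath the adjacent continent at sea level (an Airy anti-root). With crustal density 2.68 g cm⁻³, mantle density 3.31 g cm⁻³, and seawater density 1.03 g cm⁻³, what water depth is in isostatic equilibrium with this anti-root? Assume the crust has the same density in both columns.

2.62 km

Replacing a thickness d of crust by seawater at the top must be balanced by replacing crust with mantle at the base: d (ρ_c − ρ_w) = a (ρ_m − ρ_c).
d = a (ρ_m − ρ_c)/(ρ_c − ρ_w) = 6.854 km × 0.63/1.65 = 2.62 km.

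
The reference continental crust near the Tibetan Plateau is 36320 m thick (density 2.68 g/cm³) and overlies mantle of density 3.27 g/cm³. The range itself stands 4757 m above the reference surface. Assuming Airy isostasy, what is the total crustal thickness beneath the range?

62700 m

Root depth r = h ρ_c / (ρ_m − ρ_c) = 4757 m × 2.68 / 0.59 = 21610 m.
Total thickness = T + h + r = 36320 m + 4757 m + 21610 m = 62700 m.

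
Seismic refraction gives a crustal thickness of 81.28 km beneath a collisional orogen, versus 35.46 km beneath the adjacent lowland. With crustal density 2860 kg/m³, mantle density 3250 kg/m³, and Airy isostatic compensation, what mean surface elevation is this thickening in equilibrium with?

5.5 km

Excess crust Δ = 81.28 km − 35.46 km = 45.82 km, split between elevation h and root r with h + r = Δ.
Airy balance ρ_c h = (ρ_m − ρ_c) r gives r = h ρ_c/(ρ_m − ρ_c), so h (1 + ρ_c/(ρ_m − ρ_c)) = Δ, i.e. h = Δ (ρ_m − ρ_c)/ρ_m.
h = 45.82 km × 390/3250 = 5.5 km.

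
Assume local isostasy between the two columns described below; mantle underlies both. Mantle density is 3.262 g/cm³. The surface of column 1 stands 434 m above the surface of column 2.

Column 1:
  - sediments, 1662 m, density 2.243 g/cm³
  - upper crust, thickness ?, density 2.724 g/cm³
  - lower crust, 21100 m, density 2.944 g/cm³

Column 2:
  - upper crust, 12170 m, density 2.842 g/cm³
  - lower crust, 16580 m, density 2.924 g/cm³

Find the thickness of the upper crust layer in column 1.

Take the compensation level at the base of the deeper column (depth z_c below the surface of column 1) and equate Σ ρ_i t_i down to z_c; mantle fills any gap and the z_c terms cancel.
Column 1: 1662×2.243 + x×2.724 + 21100×2.944 + (z_c − 22762 − x)×3.262
Column 2: 434×0 + 12170×2.842 + 16580×2.924 + (z_c − 434 − 28750)×3.262
The z_c×3.262 term appears on both sides and cancels. Collect the known terms of each column as K = Σ(ρt)_known − 3.262 × (depth of known layers): K_1 = 65846.266 − 3.262×22762 = −8403.378; K_2 = 83067.06 − 3.262×(434 + 28750) = −12131.148.
Balance: K_1 − x×(3.262 − 2.724) = K_2, so x = (K_1 − K_2)/(3.262 − 2.724) = 3727.77/0.538 = 6930 m.

6930 m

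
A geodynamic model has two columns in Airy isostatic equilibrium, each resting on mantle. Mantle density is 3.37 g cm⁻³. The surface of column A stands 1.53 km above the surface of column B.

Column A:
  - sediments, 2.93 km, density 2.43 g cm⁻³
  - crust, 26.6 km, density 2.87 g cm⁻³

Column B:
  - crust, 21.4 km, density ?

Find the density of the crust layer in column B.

2.86 g cm⁻³

Take the compensation level at the base of the deeper column (depth z_c below the surface of column A) and equate Σ ρ_i t_i down to z_c; mantle fills any gap and the z_c terms cancel.
Column A: 2.93×2.43 + 26.6×2.87 + (z_c − 29.53)×3.37
Column B: 1.53×0 + 21.4×ρ + (z_c − 1.53 − 21.4)×3.37
The z_c×3.37 term appears on both sides and cancels. Collect the known terms of each column as K = Σ(ρt)_known − 3.37 × (depth of known layers): K_A = 83.4619 − 3.37×29.53 = −16.0542; K_B = 0 − 3.37×(1.53 + 21.4) = −77.2741.
Balance: K_A = K_B + 21.4×ρ, so ρ = (K_A − K_B)/21.4 = 61.2199/21.4 = 2.86 g cm⁻³.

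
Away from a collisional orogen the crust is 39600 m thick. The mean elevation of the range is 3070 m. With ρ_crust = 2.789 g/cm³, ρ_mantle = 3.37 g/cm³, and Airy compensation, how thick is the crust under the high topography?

57400 m

Root depth r = h ρ_c / (ρ_m − ρ_c) = 3070 m × 2.789 / 0.581 = 14740 m.
Total thickness = T + h + r = 39600 m + 3070 m + 14740 m = 57400 m.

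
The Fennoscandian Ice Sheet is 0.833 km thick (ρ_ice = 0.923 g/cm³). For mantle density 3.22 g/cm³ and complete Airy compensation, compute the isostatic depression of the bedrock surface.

0.239 km

For local isostatic compensation: the ice load ρ_ice t is balanced by mantle displaced below, ρ_m s.
s = t ρ_ice / ρ_m = 0.833 km × 0.923/3.22 = 0.239 km.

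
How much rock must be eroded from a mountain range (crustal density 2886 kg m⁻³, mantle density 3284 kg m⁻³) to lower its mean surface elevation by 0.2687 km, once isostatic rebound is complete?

2.22 km

Net drop Δ = e − u = e − e ρ_c/ρ_m = e (ρ_m − ρ_c)/ρ_m.
e = Δ ρ_m/(ρ_m − ρ_c) = 0.2687 km × 3284/398 = 2.22 km.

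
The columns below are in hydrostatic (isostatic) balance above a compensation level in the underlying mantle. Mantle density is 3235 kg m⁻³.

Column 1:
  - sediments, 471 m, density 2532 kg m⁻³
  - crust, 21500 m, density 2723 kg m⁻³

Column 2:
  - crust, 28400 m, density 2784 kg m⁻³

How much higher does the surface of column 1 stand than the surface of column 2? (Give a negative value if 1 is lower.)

For any compensation level in the mantle, the mantle terms cancel and isostasy reduces to e = (Σt_1 − Σt_2) − (Σ(ρt)_1 − Σ(ρt)_2) / ρ_m.
Σt_1 = 21971 m; Σt_2 = 28400 m; Σ(ρt)_1 = 59737072; Σ(ρt)_2 = 79065600 (in m·kg m⁻³).
e = (21971 − 28400) − (59737072 − 79065600) / 3235 = −454 m.

−454 m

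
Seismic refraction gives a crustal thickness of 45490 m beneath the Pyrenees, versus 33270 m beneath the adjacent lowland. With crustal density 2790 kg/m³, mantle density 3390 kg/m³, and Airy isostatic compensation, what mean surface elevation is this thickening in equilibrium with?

2160 m

Excess crust Δ = 45490 m − 33270 m = 12220 m, split between elevation h and root r with h + r = Δ.
Airy balance ρ_c h = (ρ_m − ρ_c) r gives r = h ρ_c/(ρ_m − ρ_c), so h (1 + ρ_c/(ρ_m − ρ_c)) = Δ, i.e. h = Δ (ρ_m − ρ_c)/ρ_m.
h = 12220 m × 600/3390 = 2160 m.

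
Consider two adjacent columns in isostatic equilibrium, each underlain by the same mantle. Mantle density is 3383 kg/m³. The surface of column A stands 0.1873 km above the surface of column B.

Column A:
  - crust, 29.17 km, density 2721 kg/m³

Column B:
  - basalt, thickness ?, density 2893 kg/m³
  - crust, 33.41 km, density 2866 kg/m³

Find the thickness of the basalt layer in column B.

2.87 km

Take the compensation level at the base of the deeper column (depth z_c below the surface of column A) and equate Σ ρ_i t_i down to z_c; mantle fills any gap and the z_c terms cancel.
Column A: 29.17×2721 + (z_c − 29.17)×3383
Column B: 0.1873×0 + x×2893 + 33.41×2866 + (z_c − 0.1873 − 33.41 − x)×3383
The z_c×3383 term appears on both sides and cancels. Collect the known terms of each column as K = Σ(ρt)_known − 3383 × (depth of known layers): K_A = 79371.57 − 3383×29.17 = −19310.54; K_B = 95753.06 − 3383×(0.1873 + 33.41) = −17906.6059.
Balance: K_A = K_B − x×(3383 − 2893), so x = (K_B − K_A)/(3383 − 2893) = 1403.93/490 = 2.87 km.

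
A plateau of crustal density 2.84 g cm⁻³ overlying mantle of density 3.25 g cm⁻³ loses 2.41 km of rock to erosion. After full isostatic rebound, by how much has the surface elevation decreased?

0.304 km

Rebound u = e ρ_c/ρ_m = 2.41 km × 2.84/3.25 = 2.106 km.
Net surface drop = e − u = 2.41 km − 2.106 km = e (ρ_m − ρ_c)/ρ_m = 0.304 km.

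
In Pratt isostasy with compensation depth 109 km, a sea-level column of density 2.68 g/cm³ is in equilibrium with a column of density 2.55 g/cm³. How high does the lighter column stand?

ρ_ref D = ρ (D + h) → h = D (ρ_ref − ρ)/ρ.
h = 109 km × (2.68 − 2.55)/2.55 = 5.56 km.

5.56 km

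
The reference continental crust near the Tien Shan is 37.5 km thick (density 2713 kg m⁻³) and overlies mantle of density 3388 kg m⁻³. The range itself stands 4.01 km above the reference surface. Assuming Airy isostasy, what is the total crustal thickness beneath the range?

57.6 km

Root depth r = h ρ_c / (ρ_m − ρ_c) = 4.01 km × 2713 / 675 = 16.12 km.
Total thickness = T + h + r = 37.5 km + 4.01 km + 16.12 km = 57.6 km.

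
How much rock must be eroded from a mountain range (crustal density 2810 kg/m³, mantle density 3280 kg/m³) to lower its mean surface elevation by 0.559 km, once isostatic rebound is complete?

Net drop Δ = e − u = e − e ρ_c/ρ_m = e (ρ_m − ρ_c)/ρ_m.
e = Δ ρ_m/(ρ_m − ρ_c) = 0.559 km × 3280/470 = 3.9 km.

3.9 km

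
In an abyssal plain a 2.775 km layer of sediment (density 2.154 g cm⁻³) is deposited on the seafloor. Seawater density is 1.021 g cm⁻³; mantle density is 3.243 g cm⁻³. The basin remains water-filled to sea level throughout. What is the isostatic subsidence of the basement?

1.41 km

Submarine loading: the sediment displaces seawater, and the subsidence is in turn flooded, so s (ρ_m − ρ_w) = t (ρ_sed − ρ_w).
s = 2.775 km × (2.154 − 1.021) / (3.243 − 1.021) = 1.41 km.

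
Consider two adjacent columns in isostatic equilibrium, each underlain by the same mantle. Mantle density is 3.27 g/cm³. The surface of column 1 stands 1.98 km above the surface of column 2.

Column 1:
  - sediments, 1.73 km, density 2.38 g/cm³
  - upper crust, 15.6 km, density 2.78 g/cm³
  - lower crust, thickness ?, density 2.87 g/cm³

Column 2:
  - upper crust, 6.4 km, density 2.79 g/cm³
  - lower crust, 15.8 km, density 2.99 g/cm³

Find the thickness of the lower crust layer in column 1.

Take the compensation level at the base of the deeper column (depth z_c below the surface of column 1) and equate Σ ρ_i t_i down to z_c; mantle fills any gap and the z_c terms cancel.
Column 1: 1.73×2.38 + 15.6×2.78 + x×2.87 + (z_c − 17.33 − x)×3.27
Column 2: 1.98×0 + 6.4×2.79 + 15.8×2.99 + (z_c − 1.98 − 22.2)×3.27
The z_c×3.27 term appears on both sides and cancels. Collect the known terms of each column as K = Σ(ρt)_known − 3.27 × (depth of known layers): K_1 = 47.4854 − 3.27×17.33 = −9.1837; K_2 = 65.098 − 3.27×(1.98 + 22.2) = −13.9706.
Balance: K_1 − x×(3.27 − 2.87) = K_2, so x = (K_1 − K_2)/(3.27 − 2.87) = 4.7869/0.4 = 12 km.

12 km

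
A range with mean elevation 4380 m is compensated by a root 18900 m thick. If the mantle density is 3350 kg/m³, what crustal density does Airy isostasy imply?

2720 kg/m³

ρ_c h = (ρ_m − ρ_c) r → ρ_c (h + r) = ρ_m r → ρ_c = ρ_m r / (h + r).
ρ_c = 3350 × 18900 m / (4380 m + 18900 m) = 2720 kg/m³.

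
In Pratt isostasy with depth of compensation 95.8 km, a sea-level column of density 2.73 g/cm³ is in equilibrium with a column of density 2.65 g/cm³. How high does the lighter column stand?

2.89 km

ρ_ref D = ρ (D + h) → h = D (ρ_ref − ρ)/ρ.
h = 95.8 km × (2.73 − 2.65)/2.65 = 2.89 km.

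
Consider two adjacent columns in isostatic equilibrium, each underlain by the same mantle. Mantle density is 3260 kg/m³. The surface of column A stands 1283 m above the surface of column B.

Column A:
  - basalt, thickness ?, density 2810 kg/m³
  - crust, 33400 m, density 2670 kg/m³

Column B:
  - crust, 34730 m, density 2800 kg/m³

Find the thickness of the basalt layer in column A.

Take the compensation level at the base of the deeper column (depth z_c below the surface of column A) and equate Σ ρ_i t_i down to z_c; mantle fills any gap and the z_c terms cancel.
Column A: x×2810 + 33400×2670 + (z_c − 33400 − x)×3260
Column B: 1283×0 + 34730×2800 + (z_c − 1283 − 34730)×3260
The z_c×3260 term appears on both sides and cancels. Collect the known terms of each column as K = Σ(ρt)_known − 3260 × (depth of known layers): K_A = 89178000 − 3260×33400 = −19706000; K_B = 97244000 − 3260×(1283 + 34730) = −20158380.
Balance: K_A − x×(3260 − 2810) = K_B, so x = (K_A − K_B)/(3260 − 2810) = 452380/450 = 1010 m.

1010 m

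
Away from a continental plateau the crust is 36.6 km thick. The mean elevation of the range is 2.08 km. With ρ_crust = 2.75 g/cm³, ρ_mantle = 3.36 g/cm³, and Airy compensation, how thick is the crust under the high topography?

Root depth r = h ρ_c / (ρ_m − ρ_c) = 2.08 km × 2.75 / 0.61 = 9.377 km.
Total thickness = T + h + r = 36.6 km + 2.08 km + 9.377 km = 48.1 km.

48.1 km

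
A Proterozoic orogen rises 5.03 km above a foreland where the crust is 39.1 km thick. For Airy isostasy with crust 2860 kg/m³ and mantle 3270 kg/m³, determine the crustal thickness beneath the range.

79.2 km

Root depth r = h ρ_c / (ρ_m − ρ_c) = 5.03 km × 2860 / 410 = 35.09 km.
Total thickness = T + h + r = 39.1 km + 5.03 km + 35.09 km = 79.2 km.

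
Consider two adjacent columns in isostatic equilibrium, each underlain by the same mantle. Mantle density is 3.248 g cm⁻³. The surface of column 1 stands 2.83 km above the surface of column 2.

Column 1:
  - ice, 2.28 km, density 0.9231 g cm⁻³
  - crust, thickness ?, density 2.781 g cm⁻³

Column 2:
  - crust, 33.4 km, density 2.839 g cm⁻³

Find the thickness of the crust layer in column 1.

37.6 km

Take the compensation level at the base of the deeper column (depth z_c below the surface of column 1) and equate Σ ρ_i t_i down to z_c; mantle fills any gap and the z_c terms cancel.
Column 1: 2.28×0.9231 + x×2.781 + (z_c − 2.28 − x)×3.248
Column 2: 2.83×0 + 33.4×2.839 + (z_c − 2.83 − 33.4)×3.248
The z_c×3.248 term appears on both sides and cancels. Collect the known terms of each column as K = Σ(ρt)_known − 3.248 × (depth of known layers): K_1 = 2.104668 − 3.248×2.28 = −5.300772; K_2 = 94.8226 − 3.248×(2.83 + 33.4) = −22.85244.
Balance: K_1 − x×(3.248 − 2.781) = K_2, so x = (K_1 − K_2)/(3.248 − 2.781) = 17.5517/0.467 = 37.6 km.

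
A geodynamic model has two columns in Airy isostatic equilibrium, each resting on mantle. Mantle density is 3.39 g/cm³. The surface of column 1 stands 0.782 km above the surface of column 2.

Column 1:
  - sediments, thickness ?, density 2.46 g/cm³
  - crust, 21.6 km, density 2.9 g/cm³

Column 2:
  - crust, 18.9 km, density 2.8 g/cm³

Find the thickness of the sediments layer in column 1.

Take the compensation level at the base of the deeper column (depth z_c below the surface of column 1) and equate Σ ρ_i t_i down to z_c; mantle fills any gap and the z_c terms cancel.
Column 1: x×2.46 + 21.6×2.9 + (z_c − 21.6 − x)×3.39
Column 2: 0.782×0 + 18.9×2.8 + (z_c − 0.782 − 18.9)×3.39
The z_c×3.39 term appears on both sides and cancels. Collect the known terms of each column as K = Σ(ρt)_known − 3.39 × (depth of known layers): K_1 = 62.64 − 3.39×21.6 = −10.584; K_2 = 52.92 − 3.39×(0.782 + 18.9) = −13.80198.
Balance: K_1 − x×(3.39 − 2.46) = K_2, so x = (K_1 − K_2)/(3.39 − 2.46) = 3.21798/0.93 = 3.46 km.

3.46 km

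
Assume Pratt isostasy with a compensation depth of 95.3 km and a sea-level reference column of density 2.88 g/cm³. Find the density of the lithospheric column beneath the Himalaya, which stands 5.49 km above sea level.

2.72 g/cm³

Pratt balance: ρ_ref D = ρ (D + h).
ρ = ρ_ref D/(D + h) = 2.88 × 95.3 km/(95.3 km + 5.49 km) = 2.72 g/cm³.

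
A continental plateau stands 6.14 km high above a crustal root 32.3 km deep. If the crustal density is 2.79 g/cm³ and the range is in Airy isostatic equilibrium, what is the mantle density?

Airy balance: ρ_c h = (ρ_m − ρ_c) r → ρ_m = ρ_c (1 + h/r).
ρ_m = 2.79 × (1 + 6.14 km/32.3 km) = 3.32 g/cm³.

3.32 g/cm³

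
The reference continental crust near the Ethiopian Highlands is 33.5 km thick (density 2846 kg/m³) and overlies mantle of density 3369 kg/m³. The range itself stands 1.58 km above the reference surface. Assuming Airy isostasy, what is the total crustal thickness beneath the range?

Root depth r = h ρ_c / (ρ_m − ρ_c) = 1.58 km × 2846 / 523 = 8.598 km.
Total thickness = T + h + r = 33.5 km + 1.58 km + 8.598 km = 43.7 km.

43.7 km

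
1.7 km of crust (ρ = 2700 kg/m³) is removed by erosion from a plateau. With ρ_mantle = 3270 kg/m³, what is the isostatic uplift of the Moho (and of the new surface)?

Unloading: uplift u = e ρ_c/ρ_m = 1.7 km × 2700/3270 = 1.4 km.

1.4 km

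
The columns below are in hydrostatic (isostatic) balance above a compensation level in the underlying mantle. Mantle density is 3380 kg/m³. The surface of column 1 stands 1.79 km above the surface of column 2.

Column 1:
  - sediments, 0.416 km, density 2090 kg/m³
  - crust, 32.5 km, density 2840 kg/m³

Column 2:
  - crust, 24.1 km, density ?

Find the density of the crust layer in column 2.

Take the compensation level at the base of the deeper column (depth z_c below the surface of column 1) and equate Σ ρ_i t_i down to z_c; mantle fills any gap and the z_c terms cancel.
Column 1: 0.416×2090 + 32.5×2840 + (z_c − 32.916)×3380
Column 2: 1.79×0 + 24.1×ρ + (z_c − 1.79 − 24.1)×3380
The z_c×3380 term appears on both sides and cancels. Collect the known terms of each column as K = Σ(ρt)_known − 3380 × (depth of known layers): K_1 = 93169.44 − 3380×32.916 = −18086.64; K_2 = 0 − 3380×(1.79 + 24.1) = −87508.2.
Balance: K_1 = K_2 + 24.1×ρ, so ρ = (K_1 − K_2)/24.1 = 69421.6/24.1 = 2880 kg/m³.

2880 kg/m³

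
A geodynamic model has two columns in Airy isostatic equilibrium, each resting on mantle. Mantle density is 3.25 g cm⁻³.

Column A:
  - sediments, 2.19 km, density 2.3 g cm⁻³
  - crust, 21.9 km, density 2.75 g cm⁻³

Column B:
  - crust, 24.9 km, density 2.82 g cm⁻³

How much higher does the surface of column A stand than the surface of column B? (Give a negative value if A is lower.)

0.715 km

For any compensation level in the mantle, the mantle terms cancel and isostasy reduces to e = (Σt_A − Σt_B) − (Σ(ρt)_A − Σ(ρt)_B) / ρ_m.
Σt_A = 24.09 km; Σt_B = 24.9 km; Σ(ρt)_A = 65.262; Σ(ρt)_B = 70.218 (in km·g cm⁻³).
e = (24.09 − 24.9) − (65.262 − 70.218) / 3.25 = 0.715 km.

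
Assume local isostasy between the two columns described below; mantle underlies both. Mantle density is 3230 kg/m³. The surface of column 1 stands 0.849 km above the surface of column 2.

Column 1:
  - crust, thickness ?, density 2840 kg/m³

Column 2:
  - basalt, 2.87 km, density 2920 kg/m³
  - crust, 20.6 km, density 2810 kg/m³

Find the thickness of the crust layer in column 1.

Take the compensation level at the base of the deeper column (depth z_c below the surface of column 1) and equate Σ ρ_i t_i down to z_c; mantle fills any gap and the z_c terms cancel.
Column 1: x×2840 + (z_c − 0 − x)×3230
Column 2: 0.849×0 + 2.87×2920 + 20.6×2810 + (z_c − 0.849 − 23.47)×3230
The z_c×3230 term appears on both sides and cancels. Collect the known terms of each column as K = Σ(ρt)_known − 3230 × (depth of known layers): K_1 = 0 − 3230×0 = 0; K_2 = 66266.4 − 3230×(0.849 + 23.47) = −12283.97.
Balance: K_1 − x×(3230 − 2840) = K_2, so x = (K_1 − K_2)/(3230 − 2840) = 12284/390 = 31.5 km.

31.5 km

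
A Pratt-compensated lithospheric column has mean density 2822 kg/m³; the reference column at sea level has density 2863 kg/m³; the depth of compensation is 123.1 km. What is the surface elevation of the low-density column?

ρ_ref D = ρ (D + h) → h = D (ρ_ref − ρ)/ρ.
h = 123.1 km × (2863 − 2822)/2822 = 1.79 km.

1.79 km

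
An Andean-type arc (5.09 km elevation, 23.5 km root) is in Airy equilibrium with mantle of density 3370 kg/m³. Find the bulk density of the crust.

2770 kg/m³

ρ_c h = (ρ_m − ρ_c) r → ρ_c (h + r) = ρ_m r → ρ_c = ρ_m r / (h + r).
ρ_c = 3370 × 23.5 km / (5.09 km + 23.5 km) = 2770 kg/m³.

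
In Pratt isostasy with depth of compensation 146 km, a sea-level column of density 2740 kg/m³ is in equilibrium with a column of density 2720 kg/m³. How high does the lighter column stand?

ρ_ref D = ρ (D + h) → h = D (ρ_ref − ρ)/ρ.
h = 146 km × (2740 − 2720)/2720 = 1.07 km.

1.07 km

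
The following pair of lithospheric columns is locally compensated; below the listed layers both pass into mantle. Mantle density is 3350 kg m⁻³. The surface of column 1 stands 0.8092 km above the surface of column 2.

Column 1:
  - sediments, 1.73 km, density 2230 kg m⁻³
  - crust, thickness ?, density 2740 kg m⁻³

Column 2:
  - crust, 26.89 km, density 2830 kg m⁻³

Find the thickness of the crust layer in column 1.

24.2 km

Take the compensation level at the base of the deeper column (depth z_c below the surface of column 1) and equate Σ ρ_i t_i down to z_c; mantle fills any gap and the z_c terms cancel.
Column 1: 1.73×2230 + x×2740 + (z_c − 1.73 − x)×3350
Column 2: 0.8092×0 + 26.89×2830 + (z_c − 0.8092 − 26.89)×3350
The z_c×3350 term appears on both sides and cancels. Collect the known terms of each column as K = Σ(ρt)_known − 3350 × (depth of known layers): K_1 = 3857.9 − 3350×1.73 = −1937.6; K_2 = 76098.7 − 3350×(0.8092 + 26.89) = −16693.62.
Balance: K_1 − x×(3350 − 2740) = K_2, so x = (K_1 − K_2)/(3350 − 2740) = 14756/610 = 24.2 km.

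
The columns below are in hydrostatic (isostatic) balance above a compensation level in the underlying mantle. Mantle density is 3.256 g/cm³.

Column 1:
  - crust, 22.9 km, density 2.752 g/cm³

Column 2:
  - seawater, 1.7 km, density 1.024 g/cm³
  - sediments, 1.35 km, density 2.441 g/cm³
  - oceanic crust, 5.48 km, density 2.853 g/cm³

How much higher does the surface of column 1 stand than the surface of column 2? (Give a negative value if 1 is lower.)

1.36 km

For any compensation level in the mantle, the mantle terms cancel and isostasy reduces to e = (Σt_1 − Σt_2) − (Σ(ρt)_1 − Σ(ρt)_2) / ρ_m.
Σt_1 = 22.9 km; Σt_2 = 8.53 km; Σ(ρt)_1 = 63.0208; Σ(ρt)_2 = 20.67059 (in km·g/cm³).
e = (22.9 − 8.53) − (63.0208 − 20.67059) / 3.256 = 1.36 km.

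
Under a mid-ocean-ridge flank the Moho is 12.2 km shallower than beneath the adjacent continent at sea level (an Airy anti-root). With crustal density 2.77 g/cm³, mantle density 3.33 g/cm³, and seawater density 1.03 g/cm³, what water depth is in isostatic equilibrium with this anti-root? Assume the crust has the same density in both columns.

Replacing a thickness d of crust by seawater at the top must be balanced by replacing crust with mantle at the base: d (ρ_c − ρ_w) = a (ρ_m − ρ_c).
d = a (ρ_m − ρ_c)/(ρ_c − ρ_w) = 12.2 km × 0.56/1.74 = 3.93 km.

3.93 km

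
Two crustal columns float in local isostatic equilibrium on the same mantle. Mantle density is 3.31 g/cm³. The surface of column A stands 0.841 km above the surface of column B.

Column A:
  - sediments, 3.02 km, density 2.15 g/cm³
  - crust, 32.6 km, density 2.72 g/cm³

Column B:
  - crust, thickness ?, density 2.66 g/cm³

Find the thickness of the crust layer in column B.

30.7 km

Take the compensation level at the base of the deeper column (depth z_c below the surface of column A) and equate Σ ρ_i t_i down to z_c; mantle fills any gap and the z_c terms cancel.
Column A: 3.02×2.15 + 32.6×2.72 + (z_c − 35.62)×3.31
Column B: 0.841×0 + x×2.66 + (z_c − 0.841 − 0 − x)×3.31
The z_c×3.31 term appears on both sides and cancels. Collect the known terms of each column as K = Σ(ρt)_known − 3.31 × (depth of known layers): K_A = 95.165 − 3.31×35.62 = −22.7372; K_B = 0 − 3.31×(0.841 + 0) = −2.78371.
Balance: K_A = K_B − x×(3.31 − 2.66), so x = (K_B − K_A)/(3.31 − 2.66) = 19.9535/0.65 = 30.7 km.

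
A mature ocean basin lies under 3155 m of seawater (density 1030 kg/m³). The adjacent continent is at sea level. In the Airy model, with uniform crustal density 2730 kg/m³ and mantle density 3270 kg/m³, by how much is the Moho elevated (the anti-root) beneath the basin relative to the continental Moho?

By Archimedes' principle applied to the lithosphere: replacing crust with seawater at the top is compensated by replacing crust with mantle at the base: d (ρ_c − ρ_w) = a (ρ_m − ρ_c).
a = d (ρ_c − ρ_w)/(ρ_m − ρ_c) = 3155 m × 1700/540 = 9930 m.

9930 m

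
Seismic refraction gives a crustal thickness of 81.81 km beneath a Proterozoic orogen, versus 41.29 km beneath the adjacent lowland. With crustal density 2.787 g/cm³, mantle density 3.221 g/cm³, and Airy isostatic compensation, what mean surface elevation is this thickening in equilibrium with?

Excess crust Δ = 81.81 km − 41.29 km = 40.52 km, split between elevation h and root r with h + r = Δ.
Airy balance ρ_c h = (ρ_m − ρ_c) r gives r = h ρ_c/(ρ_m − ρ_c), so h (1 + ρ_c/(ρ_m − ρ_c)) = Δ, i.e. h = Δ (ρ_m − ρ_c)/ρ_m.
h = 40.52 km × 0.434/3.221 = 5.46 km.

5.46 km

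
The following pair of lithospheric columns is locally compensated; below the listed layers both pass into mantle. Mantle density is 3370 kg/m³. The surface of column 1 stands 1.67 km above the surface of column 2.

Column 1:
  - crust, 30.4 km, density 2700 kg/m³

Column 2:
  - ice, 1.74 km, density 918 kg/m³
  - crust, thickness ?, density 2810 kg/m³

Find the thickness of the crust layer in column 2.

Take the compensation level at the base of the deeper column (depth z_c below the surface of column 1) and equate Σ ρ_i t_i down to z_c; mantle fills any gap and the z_c terms cancel.
Column 1: 30.4×2700 + (z_c − 30.4)×3370
Column 2: 1.67×0 + 1.74×918 + x×2810 + (z_c − 1.67 − 1.74 − x)×3370
The z_c×3370 term appears on both sides and cancels. Collect the known terms of each column as K = Σ(ρt)_known − 3370 × (depth of known layers): K_1 = 82080 − 3370×30.4 = −20368; K_2 = 1597.32 − 3370×(1.67 + 1.74) = −9894.38.
Balance: K_1 = K_2 − x×(3370 − 2810), so x = (K_2 − K_1)/(3370 − 2810) = 10473.6/560 = 18.7 km.

18.7 km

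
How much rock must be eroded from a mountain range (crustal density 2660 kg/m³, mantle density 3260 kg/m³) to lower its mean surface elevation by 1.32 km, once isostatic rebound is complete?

Net drop Δ = e − u = e − e ρ_c/ρ_m = e (ρ_m − ρ_c)/ρ_m.
e = Δ ρ_m/(ρ_m − ρ_c) = 1.32 km × 3260/600 = 7.17 km.

7.17 km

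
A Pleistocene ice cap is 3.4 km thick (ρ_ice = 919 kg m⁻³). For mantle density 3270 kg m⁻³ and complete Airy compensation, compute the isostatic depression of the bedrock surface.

0.956 km

Isostatic balance requires: the ice load ρ_ice t is balanced by mantle displaced below, ρ_m s.
s = t ρ_ice / ρ_m = 3.4 km × 919/3270 = 0.956 km.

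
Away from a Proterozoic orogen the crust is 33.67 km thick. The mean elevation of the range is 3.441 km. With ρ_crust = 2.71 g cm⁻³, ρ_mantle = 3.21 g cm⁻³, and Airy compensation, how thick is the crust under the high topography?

55.8 km

Root depth r = h ρ_c / (ρ_m − ρ_c) = 3.441 km × 2.71 / 0.5 = 18.65 km.
Total thickness = T + h + r = 33.67 km + 3.441 km + 18.65 km = 55.8 km.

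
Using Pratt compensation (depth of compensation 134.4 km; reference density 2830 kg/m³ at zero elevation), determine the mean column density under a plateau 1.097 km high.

2810 kg/m³

Pratt balance: ρ_ref D = ρ (D + h).
ρ = ρ_ref D/(D + h) = 2830 × 134.4 km/(134.4 km + 1.097 km) = 2810 kg/m³.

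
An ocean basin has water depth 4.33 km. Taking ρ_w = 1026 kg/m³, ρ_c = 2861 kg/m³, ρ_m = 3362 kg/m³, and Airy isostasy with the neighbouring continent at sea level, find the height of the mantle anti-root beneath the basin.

In Airy isostatic equilibrium: replacing crust with seawater at the top is compensated by replacing crust with mantle at the base: d (ρ_c − ρ_w) = a (ρ_m − ρ_c).
a = d (ρ_c − ρ_w)/(ρ_m − ρ_c) = 4.33 km × 1835/501 = 15.9 km.

15.9 km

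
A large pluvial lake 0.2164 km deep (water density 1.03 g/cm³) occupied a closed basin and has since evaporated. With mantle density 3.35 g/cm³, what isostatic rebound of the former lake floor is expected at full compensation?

0.0665 km

u = d ρ_w/ρ_m = 0.2164 km × 1.03/3.35 = 0.0665 km.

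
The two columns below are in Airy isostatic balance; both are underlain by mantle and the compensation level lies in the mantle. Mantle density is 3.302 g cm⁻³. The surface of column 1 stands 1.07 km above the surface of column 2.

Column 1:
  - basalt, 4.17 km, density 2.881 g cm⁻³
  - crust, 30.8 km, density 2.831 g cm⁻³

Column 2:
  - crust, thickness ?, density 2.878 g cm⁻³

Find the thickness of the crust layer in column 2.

Take the compensation level at the base of the deeper column (depth z_c below the surface of column 1) and equate Σ ρ_i t_i down to z_c; mantle fills any gap and the z_c terms cancel.
Column 1: 4.17×2.881 + 30.8×2.831 + (z_c − 34.97)×3.302
Column 2: 1.07×0 + x×2.878 + (z_c − 1.07 − 0 − x)×3.302
The z_c×3.302 term appears on both sides and cancels. Collect the known terms of each column as K = Σ(ρt)_known − 3.302 × (depth of known layers): K_1 = 99.20857 − 3.302×34.97 = −16.26237; K_2 = 0 − 3.302×(1.07 + 0) = −3.53314.
Balance: K_1 = K_2 − x×(3.302 − 2.878), so x = (K_2 − K_1)/(3.302 − 2.878) = 12.7292/0.424 = 30 km.

30 km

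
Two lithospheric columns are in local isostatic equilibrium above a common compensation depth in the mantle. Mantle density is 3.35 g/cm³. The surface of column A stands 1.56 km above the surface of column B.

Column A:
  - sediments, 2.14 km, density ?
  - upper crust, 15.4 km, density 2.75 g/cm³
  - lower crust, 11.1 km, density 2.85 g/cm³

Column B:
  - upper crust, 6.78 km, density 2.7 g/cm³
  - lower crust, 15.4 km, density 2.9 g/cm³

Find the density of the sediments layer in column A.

Take the compensation level at the base of the deeper column (depth z_c below the surface of column A) and equate Σ ρ_i t_i down to z_c; mantle fills any gap and the z_c terms cancel.
Column A: 2.14×ρ + 15.4×2.75 + 11.1×2.85 + (z_c − 28.64)×3.35
Column B: 1.56×0 + 6.78×2.7 + 15.4×2.9 + (z_c − 1.56 − 22.18)×3.35
The z_c×3.35 term appears on both sides and cancels. Collect the known terms of each column as K = Σ(ρt)_known − 3.35 × (depth of known layers): K_A = 73.985 − 3.35×28.64 = −21.959; K_B = 62.966 − 3.35×(1.56 + 22.18) = −16.563.
Balance: K_A + 2.14×ρ = K_B, so ρ = (K_B − K_A)/2.14 = 5.396/2.14 = 2.52 g/cm³.

2.52 g/cm³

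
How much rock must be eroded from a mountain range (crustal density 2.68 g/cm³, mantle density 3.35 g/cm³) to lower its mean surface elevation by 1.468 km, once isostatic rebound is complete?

7.34 km

Net drop Δ = e − u = e − e ρ_c/ρ_m = e (ρ_m − ρ_c)/ρ_m.
e = Δ ρ_m/(ρ_m − ρ_c) = 1.468 km × 3.35/0.67 = 7.34 km.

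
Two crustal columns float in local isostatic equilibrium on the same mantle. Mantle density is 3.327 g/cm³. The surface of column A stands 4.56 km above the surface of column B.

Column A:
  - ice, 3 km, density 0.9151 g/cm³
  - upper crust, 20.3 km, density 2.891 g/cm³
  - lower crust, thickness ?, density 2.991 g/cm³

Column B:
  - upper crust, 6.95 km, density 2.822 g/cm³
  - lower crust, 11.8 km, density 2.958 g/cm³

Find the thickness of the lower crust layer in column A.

20.7 km

Take the compensation level at the base of the deeper column (depth z_c below the surface of column A) and equate Σ ρ_i t_i down to z_c; mantle fills any gap and the z_c terms cancel.
Column A: 3×0.9151 + 20.3×2.891 + x×2.991 + (z_c − 23.3 − x)×3.327
Column B: 4.56×0 + 6.95×2.822 + 11.8×2.958 + (z_c − 4.56 − 18.75)×3.327
The z_c×3.327 term appears on both sides and cancels. Collect the known terms of each column as K = Σ(ρt)_known − 3.327 × (depth of known layers): K_A = 61.4326 − 3.327×23.3 = −16.0865; K_B = 54.5173 − 3.327×(4.56 + 18.75) = −23.03507.
Balance: K_A − x×(3.327 − 2.991) = K_B, so x = (K_A − K_B)/(3.327 − 2.991) = 6.94857/0.336 = 20.7 km.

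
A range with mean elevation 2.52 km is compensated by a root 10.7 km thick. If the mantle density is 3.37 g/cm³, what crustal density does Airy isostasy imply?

2.73 g/cm³

ρ_c h = (ρ_m − ρ_c) r → ρ_c (h + r) = ρ_m r → ρ_c = ρ_m r / (h + r).
ρ_c = 3.37 × 10.7 km / (2.52 km + 10.7 km) = 2.73 g/cm³.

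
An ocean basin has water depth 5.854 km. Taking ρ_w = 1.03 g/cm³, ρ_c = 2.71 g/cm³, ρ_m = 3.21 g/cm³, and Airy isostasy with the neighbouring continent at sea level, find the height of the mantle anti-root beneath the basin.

19.7 km

For local isostatic compensation: replacing crust with seawater at the top is compensated by replacing crust with mantle at the base: d (ρ_c − ρ_w) = a (ρ_m − ρ_c).
a = d (ρ_c − ρ_w)/(ρ_m − ρ_c) = 5.854 km × 1.68/0.5 = 19.7 km.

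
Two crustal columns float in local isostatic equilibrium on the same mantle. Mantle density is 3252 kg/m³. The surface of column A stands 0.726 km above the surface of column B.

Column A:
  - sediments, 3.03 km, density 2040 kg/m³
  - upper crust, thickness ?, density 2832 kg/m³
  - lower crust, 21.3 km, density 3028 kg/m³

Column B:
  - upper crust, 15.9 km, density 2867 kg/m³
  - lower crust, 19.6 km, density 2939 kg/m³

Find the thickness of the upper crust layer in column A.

14.7 km

Take the compensation level at the base of the deeper column (depth z_c below the surface of column A) and equate Σ ρ_i t_i down to z_c; mantle fills any gap and the z_c terms cancel.
Column A: 3.03×2040 + x×2832 + 21.3×3028 + (z_c − 24.33 − x)×3252
Column B: 0.726×0 + 15.9×2867 + 19.6×2939 + (z_c − 0.726 − 35.5)×3252
The z_c×3252 term appears on both sides and cancels. Collect the known terms of each column as K = Σ(ρt)_known − 3252 × (depth of known layers): K_A = 70677.6 − 3252×24.33 = −8443.56; K_B = 103189.7 − 3252×(0.726 + 35.5) = −14617.252.
Balance: K_A − x×(3252 − 2832) = K_B, so x = (K_A − K_B)/(3252 − 2832) = 6173.69/420 = 14.7 km.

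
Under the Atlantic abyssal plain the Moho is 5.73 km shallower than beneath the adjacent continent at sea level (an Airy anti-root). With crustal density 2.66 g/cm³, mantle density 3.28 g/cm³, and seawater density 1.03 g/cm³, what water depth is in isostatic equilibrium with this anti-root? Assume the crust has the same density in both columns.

2.18 km

Replacing a thickness d of crust by seawater at the top must be balanced by replacing crust with mantle at the base: d (ρ_c − ρ_w) = a (ρ_m − ρ_c).
d = a (ρ_m − ρ_c)/(ρ_c − ρ_w) = 5.73 km × 0.62/1.63 = 2.18 km.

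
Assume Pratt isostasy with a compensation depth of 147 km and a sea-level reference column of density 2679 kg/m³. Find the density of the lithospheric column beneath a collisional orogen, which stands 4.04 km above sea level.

Pratt balance: ρ_ref D = ρ (D + h).
ρ = ρ_ref D/(D + h) = 2679 × 147 km/(147 km + 4.04 km) = 2610 kg/m³.

2610 kg/m³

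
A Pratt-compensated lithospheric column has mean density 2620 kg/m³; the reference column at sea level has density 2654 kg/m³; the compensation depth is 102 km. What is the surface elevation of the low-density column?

ρ_ref D = ρ (D + h) → h = D (ρ_ref − ρ)/ρ.
h = 102 km × (2654 − 2620)/2620 = 1.32 km.

1.32 km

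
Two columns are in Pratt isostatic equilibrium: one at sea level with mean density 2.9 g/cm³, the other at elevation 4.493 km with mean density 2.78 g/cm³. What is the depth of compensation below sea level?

ρ_ref D = ρ (D + h) → D (ρ_ref − ρ) = ρ h.
D = ρ h/(ρ_ref − ρ) = 2.78 × 4.493 km/(2.9 − 2.78) = 104 km.

104 km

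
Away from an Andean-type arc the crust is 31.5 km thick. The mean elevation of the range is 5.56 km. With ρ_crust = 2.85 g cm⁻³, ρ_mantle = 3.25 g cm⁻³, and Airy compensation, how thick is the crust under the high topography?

76.7 km

Root depth r = h ρ_c / (ρ_m − ρ_c) = 5.56 km × 2.85 / 0.4 = 39.62 km.
Total thickness = T + h + r = 31.5 km + 5.56 km + 39.62 km = 76.7 km.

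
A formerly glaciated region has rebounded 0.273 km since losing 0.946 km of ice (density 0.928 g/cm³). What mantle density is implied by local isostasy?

3.22 g/cm³

ρ_m = ρ_ice t / u = 0.928 × 0.946 km/0.273 km = 3.22 g/cm³.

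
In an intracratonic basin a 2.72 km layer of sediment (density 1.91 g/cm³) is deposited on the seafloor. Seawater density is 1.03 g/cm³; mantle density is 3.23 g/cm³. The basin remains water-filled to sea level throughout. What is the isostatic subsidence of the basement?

1.09 km

Submarine loading: the sediment displaces seawater, and the subsidence is in turn flooded, so s (ρ_m − ρ_w) = t (ρ_sed − ρ_w).
s = 2.72 km × (1.91 − 1.03) / (3.23 − 1.03) = 1.09 km.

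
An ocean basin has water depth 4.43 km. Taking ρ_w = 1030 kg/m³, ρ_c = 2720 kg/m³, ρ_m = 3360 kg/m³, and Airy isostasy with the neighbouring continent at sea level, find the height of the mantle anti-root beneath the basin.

11.7 km

Balancing pressure at the compensation depth: replacing crust with seawater at the top is compensated by replacing crust with mantle at the base: d (ρ_c − ρ_w) = a (ρ_m − ρ_c).
a = d (ρ_c − ρ_w)/(ρ_m − ρ_c) = 4.43 km × 1690/640 = 11.7 km.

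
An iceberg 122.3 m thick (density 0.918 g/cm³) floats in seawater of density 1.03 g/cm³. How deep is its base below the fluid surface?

109 m

Draft d = t ρ_obj/ρ_fluid = 122.3 m × 0.918/1.03 = 109 m.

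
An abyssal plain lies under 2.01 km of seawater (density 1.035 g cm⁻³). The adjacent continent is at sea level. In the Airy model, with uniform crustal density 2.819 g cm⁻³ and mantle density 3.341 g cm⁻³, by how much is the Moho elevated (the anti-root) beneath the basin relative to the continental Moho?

For local isostatic compensation: replacing crust with seawater at the top is compensated by replacing crust with mantle at the base: d (ρ_c − ρ_w) = a (ρ_m − ρ_c).
a = d (ρ_c − ρ_w)/(ρ_m − ρ_c) = 2.01 km × 1.784/0.522 = 6.87 km.

6.87 km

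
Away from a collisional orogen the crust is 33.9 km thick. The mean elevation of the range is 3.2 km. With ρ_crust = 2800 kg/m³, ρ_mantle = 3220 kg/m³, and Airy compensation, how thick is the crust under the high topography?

Root depth r = h ρ_c / (ρ_m − ρ_c) = 3.2 km × 2800 / 420 = 21.33 km.
Total thickness = T + h + r = 33.9 km + 3.2 km + 21.33 km = 58.4 km.

58.4 km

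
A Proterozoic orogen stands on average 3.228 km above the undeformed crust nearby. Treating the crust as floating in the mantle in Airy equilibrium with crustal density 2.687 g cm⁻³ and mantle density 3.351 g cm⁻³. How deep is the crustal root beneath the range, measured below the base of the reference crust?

13.1 km

Equating mass per unit area of the two columns: the weight of the topography is balanced by the buoyancy of the root, ρ_c h = (ρ_m − ρ_c) r.
r = h · ρ_c / (ρ_m − ρ_c) = 3.228 km × 2.687 / (3.351 − 2.687) = 13.1 km.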